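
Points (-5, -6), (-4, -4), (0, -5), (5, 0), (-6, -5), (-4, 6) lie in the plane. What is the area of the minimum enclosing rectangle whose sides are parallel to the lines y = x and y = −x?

In coordinates u = x + y, v = x − y the rectangle is axis-aligned; the map (x,y)→(u,v) scales areas by 2.
u-values: -11, -8, -5, 5, -11, 2; range = 5 − (-11) = 16.
v-values: 1, 0, 5, 5, -1, -10; range = 5 − (-10) = 15.
Area = (16 × 15) / 2 = 120.

120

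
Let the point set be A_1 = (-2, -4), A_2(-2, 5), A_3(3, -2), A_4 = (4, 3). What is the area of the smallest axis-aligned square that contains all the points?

81

The bounding box has width 6 and height 9.
An axis-aligned square enclosing the set must have side ≥ max(width, height).
So the minimum side is max(6, 9) = 9.
Area = 9² = 81.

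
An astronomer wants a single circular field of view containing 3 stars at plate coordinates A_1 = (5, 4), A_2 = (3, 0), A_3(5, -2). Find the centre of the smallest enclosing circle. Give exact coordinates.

Side lengths²: A_1A_2² = 20, A_1A_3² = 36, A_2A_3² = 8.
Since A_1A_3² = 36 ≥ 20 + 8 = 28, the angle opposite A_1A_3 is not acute, so the smallest enclosing circle has A_1A_3 as diameter.
Centre = midpoint of A_1A_3 = (5, 1), r² = 36/4 = 9.
Centre = (5, 1).

(5, 1)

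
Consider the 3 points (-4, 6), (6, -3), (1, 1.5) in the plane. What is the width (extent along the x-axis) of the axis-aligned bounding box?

10

max x = 6, min x = -4, so width = 10.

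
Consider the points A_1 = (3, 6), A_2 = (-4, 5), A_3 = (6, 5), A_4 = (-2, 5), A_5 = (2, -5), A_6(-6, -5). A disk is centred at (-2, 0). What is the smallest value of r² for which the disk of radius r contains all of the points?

89

The required radius is the distance from (-2, 0) to the farthest point.
Squared distances: 61, 29, 89, 25, 41, 41.
Maximum is 89, attained at A_3.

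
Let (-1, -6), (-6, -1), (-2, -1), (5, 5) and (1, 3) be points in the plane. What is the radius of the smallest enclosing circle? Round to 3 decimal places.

6.530

The minimum enclosing circle is determined by three boundary points: (-1, -6), (-6, -1), (5, 5).
Their circumcentre is (13/34, 13/34) with r² = 24649/578.
The farthest remaining point (-2, -1) is at distance² 4385/578 ≤ 24649/578.
r = √(24649/578) ≈ 6.530.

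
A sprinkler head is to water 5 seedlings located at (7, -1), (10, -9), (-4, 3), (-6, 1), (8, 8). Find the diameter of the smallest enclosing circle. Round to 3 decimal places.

By Welzl's lemma the MEC is supported by two points (diametrically opposite) or three points (on a circumcircle).
The minimum enclosing circle is determined by three boundary points: (10, -9), (-6, 1), (8, 8).
Their circumcentre is (137/36, -10/9) with r² = 130385/1296.
The farthest remaining point (-4, 3) is at distance² 100865/1296 ≤ 130385/1296.
Diameter = 2r = 2√(130385/1296) ≈ 20.060.

20.060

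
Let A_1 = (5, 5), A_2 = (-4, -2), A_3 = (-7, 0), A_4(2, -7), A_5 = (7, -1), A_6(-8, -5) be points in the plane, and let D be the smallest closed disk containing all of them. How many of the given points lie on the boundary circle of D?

The minimum enclosing circle is determined by three boundary points: A_1, A_5, A_6.
Their circumcentre is (-117/98, -39/98) with r² = 324145/4802.
The farthest remaining point A_4 is at distance² 258289/4802 ≤ 324145/4802.
The points at distance exactly r from the centre are A_1, A_5, A_6 — 3 points.

3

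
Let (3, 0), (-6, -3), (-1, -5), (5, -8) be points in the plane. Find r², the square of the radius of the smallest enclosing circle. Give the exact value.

6205/169

By Welzl's lemma the MEC is supported by two points (diametrically opposite) or three points (on a circumcircle).
The minimum enclosing circle is determined by three boundary points: (3, 0), (-6, -3), (5, -8).
Their circumcentre is (-4/13, -66/13) with r² = 6205/169.
The farthest remaining point (-1, -5) is at distance² 82/169 ≤ 6205/169.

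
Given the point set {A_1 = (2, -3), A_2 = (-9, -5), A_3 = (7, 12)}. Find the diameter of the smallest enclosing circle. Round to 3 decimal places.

23.345

Side lengths²: A_1A_2² = 125, A_1A_3² = 250, A_2A_3² = 545.
Since A_2A_3² = 545 ≥ 250 + 125 = 375, the angle opposite A_2A_3 is not acute, so the smallest enclosing circle has A_2A_3 as diameter.
Centre = midpoint of A_2A_3 = (-1, 3.5), r² = 545/4 = 136.25.
Diameter = 2r = 2√(136.25) ≈ 23.345.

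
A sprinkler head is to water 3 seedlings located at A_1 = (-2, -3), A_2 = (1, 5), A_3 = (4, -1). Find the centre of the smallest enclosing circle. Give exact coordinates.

(1/14, 11/14)

Side lengths²: A_1A_2² = 73, A_1A_3² = 40, A_2A_3² = 45.
Since A_1A_2² = 73 < 45 + 40 = 85, the triangle is acute, so the smallest enclosing circle is the circumcircle.
Circumcentre = (1/14, 11/14), r² = 1825/98.
Centre = (1/14, 11/14).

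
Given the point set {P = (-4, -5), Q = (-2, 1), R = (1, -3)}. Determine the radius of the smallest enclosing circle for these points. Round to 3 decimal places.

Side lengths²: PQ² = 40, PR² = 29, QR² = 25.
Since PQ² = 40 < 29 + 25 = 54, the triangle is acute, so the smallest enclosing circle is the circumcircle.
Circumcentre = (-57/26, -59/26), r² = 3625/338.
r = √(3625/338) ≈ 3.275.

3.275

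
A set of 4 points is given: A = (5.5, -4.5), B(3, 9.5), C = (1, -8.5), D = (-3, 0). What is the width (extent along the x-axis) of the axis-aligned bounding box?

8.5

max x = 5.5, min x = -3, so width = 8.5.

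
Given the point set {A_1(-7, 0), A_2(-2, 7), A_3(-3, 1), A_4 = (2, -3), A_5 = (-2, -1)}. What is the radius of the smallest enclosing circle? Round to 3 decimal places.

The minimum enclosing circle is determined by three boundary points: A_1, A_2, A_4.
Their circumcentre is (-20/13, 18/13) with r² = 5365/169.
The farthest remaining point A_5 is at distance² 997/169 ≤ 5365/169.
r = √(5365/169) ≈ 5.634.

5.634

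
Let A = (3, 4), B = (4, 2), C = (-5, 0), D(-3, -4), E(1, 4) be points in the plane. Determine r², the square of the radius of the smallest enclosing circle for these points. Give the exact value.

The minimum enclosing circle of a finite set is fixed by two of the points (as a diameter) or three (as a circumcircle).
The farthest pair is A–D with squared distance 100. The circle on this segment as diameter has centre (0, 0) and r² = 100/4 = 25.
Check B: distance² to centre = 20 ≤ 25, so it lies inside.
All remaining points lie in this disk, and no smaller disk contains both endpoints, so this is the minimum enclosing circle.

25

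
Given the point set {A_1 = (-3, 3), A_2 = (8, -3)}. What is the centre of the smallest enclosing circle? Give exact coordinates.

(2.5, 0)

The smallest circle enclosing two points has them as diameter endpoints.
Centre = midpoint = (2.5, 0); r² = |A_1A_2|²/4 = 157/4 = 39.25.
Centre = (2.5, 0).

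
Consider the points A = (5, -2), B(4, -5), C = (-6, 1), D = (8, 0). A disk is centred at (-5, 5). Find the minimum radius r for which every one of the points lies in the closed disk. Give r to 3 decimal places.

13.928

The required radius is the distance from (-5, 5) to the farthest point.
Squared distances: 149, 181, 17, 194.
Maximum is 194, attained at D.
r = √194 ≈ 13.928.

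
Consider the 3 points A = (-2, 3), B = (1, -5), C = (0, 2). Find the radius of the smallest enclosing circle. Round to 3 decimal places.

4.272

Side lengths²: AB² = 73, AC² = 5, BC² = 50.
Since AB² = 73 ≥ 50 + 5 = 55, the angle opposite AB is not acute, so the smallest enclosing circle has AB as diameter.
Centre = midpoint of AB = (-0.5, -1), r² = 73/4 = 18.25.
r = √(18.25) ≈ 4.272.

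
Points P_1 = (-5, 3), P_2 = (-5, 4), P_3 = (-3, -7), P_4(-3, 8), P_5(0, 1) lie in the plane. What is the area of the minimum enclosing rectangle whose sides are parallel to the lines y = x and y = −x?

In coordinates u = x + y, v = x − y the rectangle is axis-aligned; the map (x,y)→(u,v) scales areas by 2.
u-values: -2, -1, -10, 5, 1; range = 5 − (-10) = 15.
v-values: -8, -9, 4, -11, -1; range = 4 − (-11) = 15.
Area = (15 × 15) / 2 = 112.5.

112.5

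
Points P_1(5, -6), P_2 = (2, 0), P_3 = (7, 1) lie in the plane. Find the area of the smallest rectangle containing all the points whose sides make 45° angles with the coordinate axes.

In coordinates u = x + y, v = x − y the rectangle is axis-aligned; the map (x,y)→(u,v) scales areas by 2.
u-values: -1, 2, 8; range = 8 − (-1) = 9.
v-values: 11, 2, 6; range = 11 − 2 = 9.
Area = (9 × 9) / 2 = 40.5.

40.5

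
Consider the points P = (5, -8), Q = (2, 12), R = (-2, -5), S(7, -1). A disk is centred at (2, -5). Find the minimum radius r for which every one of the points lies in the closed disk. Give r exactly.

17

The required radius is the distance from (2, -5) to the farthest point.
Squared distances: 18, 289, 16, 41.
Maximum is 289, attained at Q.
r = √289 = 17.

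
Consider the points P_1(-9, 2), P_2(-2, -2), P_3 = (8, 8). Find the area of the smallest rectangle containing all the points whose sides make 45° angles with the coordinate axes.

In coordinates u = x + y, v = x − y the rectangle is axis-aligned; the map (x,y)→(u,v) scales areas by 2.
u-values: -7, -4, 16; range = 16 − (-7) = 23.
v-values: -11, 0, 0; range = 0 − (-11) = 11.
Area = (23 × 11) / 2 = 126.5.

126.5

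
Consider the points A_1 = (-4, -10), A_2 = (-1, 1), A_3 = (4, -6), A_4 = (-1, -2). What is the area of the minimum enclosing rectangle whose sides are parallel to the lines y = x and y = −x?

84

In coordinates u = x + y, v = x − y the rectangle is axis-aligned; the map (x,y)→(u,v) scales areas by 2.
u-values: -14, 0, -2, -3; range = 0 − (-14) = 14.
v-values: 6, -2, 10, 1; range = 10 − (-2) = 12.
Area = (14 × 12) / 2 = 84.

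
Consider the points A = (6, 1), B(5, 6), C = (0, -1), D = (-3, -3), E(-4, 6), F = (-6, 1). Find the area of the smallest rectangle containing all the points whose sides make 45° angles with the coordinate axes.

127.5

In coordinates u = x + y, v = x − y the rectangle is axis-aligned; the map (x,y)→(u,v) scales areas by 2.
u-values: 7, 11, -1, -6, 2, -5; range = 11 − (-6) = 17.
v-values: 5, -1, 1, 0, -10, -7; range = 5 − (-10) = 15.
Area = (17 × 15) / 2 = 127.5.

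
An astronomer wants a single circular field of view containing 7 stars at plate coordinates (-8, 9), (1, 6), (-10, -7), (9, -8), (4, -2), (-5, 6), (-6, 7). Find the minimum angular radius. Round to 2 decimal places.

12.05

By Welzl's lemma the MEC is supported by two points (diametrically opposite) or three points (on a circumcircle).
The minimum enclosing circle is determined by three boundary points: (-8, 9), (-10, -7), (9, -8).
Their circumcentre is (-1/9, -1/9) with r² = 11765/81.
The farthest remaining point (-6, 7) is at distance² 6905/81 ≤ 11765/81.
r = √(11765/81) ≈ 12.05.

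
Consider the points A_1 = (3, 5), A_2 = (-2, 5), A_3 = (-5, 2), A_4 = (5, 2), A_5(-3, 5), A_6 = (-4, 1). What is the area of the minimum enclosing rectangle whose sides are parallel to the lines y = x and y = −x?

60.5

In coordinates u = x + y, v = x − y the rectangle is axis-aligned; the map (x,y)→(u,v) scales areas by 2.
u-values: 8, 3, -3, 7, 2, -3; range = 8 − (-3) = 11.
v-values: -2, -7, -7, 3, -8, -5; range = 3 − (-8) = 11.
Area = (11 × 11) / 2 = 60.5.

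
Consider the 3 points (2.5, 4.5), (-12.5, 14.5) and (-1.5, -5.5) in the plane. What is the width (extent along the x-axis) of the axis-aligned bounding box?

max x = 2.5, min x = -12.5, so width = 15.

15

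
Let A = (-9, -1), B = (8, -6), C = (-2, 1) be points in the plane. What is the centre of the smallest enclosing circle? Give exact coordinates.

Side lengths²: AB² = 314, AC² = 53, BC² = 149.
Since AB² = 314 ≥ 149 + 53 = 202, the angle opposite AB is not acute, so the smallest enclosing circle has AB as diameter.
Centre = midpoint of AB = (-0.5, -3.5), r² = 314/4 = 78.5.
Centre = (-0.5, -3.5).

(-0.5, -3.5)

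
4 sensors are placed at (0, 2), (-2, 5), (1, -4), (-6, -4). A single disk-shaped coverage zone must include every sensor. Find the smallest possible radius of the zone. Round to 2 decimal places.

5.19

The minimum enclosing circle of a finite set is fixed by two of the points (as a diameter) or three (as a circumcircle).
The minimum enclosing circle is determined by three boundary points: (-2, 5), (1, -4), (-6, -4).
Their circumcentre is (-2.5, -1/6) with r² = 485/18.
The farthest remaining point (0, 2) is at distance² 197/18 ≤ 485/18.
r = √(485/18) ≈ 5.19.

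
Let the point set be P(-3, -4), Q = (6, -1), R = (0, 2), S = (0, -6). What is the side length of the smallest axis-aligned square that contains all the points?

9

The bounding box has width 9 and height 8.
An axis-aligned square enclosing the set must have side ≥ max(width, height).
So the minimum side is max(9, 8) = 9.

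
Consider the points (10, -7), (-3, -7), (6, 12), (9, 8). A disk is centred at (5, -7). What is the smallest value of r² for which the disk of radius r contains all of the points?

The required radius is the distance from (5, -7) to the farthest point.
Squared distances: 25, 64, 362, 241.
Maximum is 362, attained at (6, 12).

362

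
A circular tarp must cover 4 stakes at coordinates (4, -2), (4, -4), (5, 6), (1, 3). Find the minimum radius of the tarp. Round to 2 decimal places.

The farthest pair is (4, -4)–(5, 6) with squared distance 101. The circle on this segment as diameter has centre (4.5, 1) and r² = 101/4 = 25.25.
Check (4, -2): distance² to centre = 9.25 ≤ 25.25, so it lies inside.
All remaining points lie in this disk, and no smaller disk contains both endpoints, so this is the minimum enclosing circle.
r = √(25.25) ≈ 5.02.

5.02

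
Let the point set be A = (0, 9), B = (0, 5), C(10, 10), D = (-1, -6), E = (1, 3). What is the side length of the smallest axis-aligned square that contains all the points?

The bounding box has width 11 and height 16.
An axis-aligned square enclosing the set must have side ≥ max(width, height).
So the minimum side is max(11, 16) = 16.

16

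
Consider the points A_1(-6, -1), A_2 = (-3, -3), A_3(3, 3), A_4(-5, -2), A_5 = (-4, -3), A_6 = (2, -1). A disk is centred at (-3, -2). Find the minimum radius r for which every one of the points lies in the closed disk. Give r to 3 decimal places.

The required radius is the distance from (-3, -2) to the farthest point.
Squared distances: 10, 1, 61, 4, 2, 26.
Maximum is 61, attained at A_3.
r = √61 ≈ 7.810.

7.810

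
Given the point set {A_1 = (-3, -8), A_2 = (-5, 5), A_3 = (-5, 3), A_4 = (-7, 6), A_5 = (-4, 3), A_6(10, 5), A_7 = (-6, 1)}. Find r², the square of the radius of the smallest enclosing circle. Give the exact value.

A smallest enclosing disk is always determined by at most three of the input points on its boundary.
The minimum enclosing circle is determined by three boundary points: A_1, A_4, A_6.
Their circumcentre is (11/9, 7/9) with r² = 7685/81.
The farthest remaining point A_2 is at distance² 4580/81 ≤ 7685/81.

7685/81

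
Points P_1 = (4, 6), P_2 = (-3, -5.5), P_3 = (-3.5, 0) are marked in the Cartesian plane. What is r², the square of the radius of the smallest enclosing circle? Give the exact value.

45.3125

Side lengths²: P_1P_2² = 181.25, P_1P_3² = 92.25, P_2P_3² = 30.5.
Since P_1P_2² = 181.25 ≥ 92.25 + 30.5 = 122.75, the angle opposite P_1P_2 is not acute, so the smallest enclosing circle has P_1P_2 as diameter.
Centre = midpoint of P_1P_2 = (0.5, 0.25), r² = 181.25/4 = 45.3125.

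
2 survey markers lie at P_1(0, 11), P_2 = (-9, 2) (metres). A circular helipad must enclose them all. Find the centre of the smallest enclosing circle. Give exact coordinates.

The smallest circle enclosing two points has them as diameter endpoints.
Centre = midpoint = (-4.5, 6.5); r² = |P_1P_2|²/4 = 162/4 = 40.5.
Centre = (-4.5, 6.5).

(-4.5, 6.5)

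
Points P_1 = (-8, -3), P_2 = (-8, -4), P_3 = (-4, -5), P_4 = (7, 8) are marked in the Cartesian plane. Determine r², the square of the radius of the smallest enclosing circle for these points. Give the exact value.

A smallest enclosing disk is always determined by at most three of the input points on its boundary.
The farthest pair is P_2–P_4 with squared distance 369. The circle on this segment as diameter has centre (-0.5, 2) and r² = 369/4 = 92.25.
Check P_1: distance² to centre = 81.25 ≤ 92.25, so it lies inside.
All remaining points lie in this disk, and no smaller disk contains both endpoints, so this is the minimum enclosing circle.

92.25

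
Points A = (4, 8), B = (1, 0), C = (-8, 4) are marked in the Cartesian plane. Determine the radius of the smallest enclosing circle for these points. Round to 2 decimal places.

Side lengths²: AB² = 73, AC² = 160, BC² = 97.
Since AC² = 160 < 97 + 73 = 170, the triangle is acute, so the smallest enclosing circle is the circumcircle.
Circumcentre = (-79/42, 79/14), r² = 35405/882.
r = √(35405/882) ≈ 6.34.

6.34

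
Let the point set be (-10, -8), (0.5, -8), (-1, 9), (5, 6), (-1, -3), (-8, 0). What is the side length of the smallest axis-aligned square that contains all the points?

The bounding box has width 15 and height 17.
An axis-aligned square enclosing the set must have side ≥ max(width, height).
So the minimum side is max(15, 17) = 17.

17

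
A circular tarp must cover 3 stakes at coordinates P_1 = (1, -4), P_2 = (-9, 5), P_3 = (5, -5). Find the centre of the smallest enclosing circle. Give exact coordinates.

Side lengths²: P_1P_2² = 181, P_1P_3² = 17, P_2P_3² = 296.
Since P_2P_3² = 296 ≥ 181 + 17 = 198, the angle opposite P_2P_3 is not acute, so the smallest enclosing circle has P_2P_3 as diameter.
Centre = midpoint of P_2P_3 = (-2, 0), r² = 296/4 = 74.
Centre = (-2, 0).

(-2, 0)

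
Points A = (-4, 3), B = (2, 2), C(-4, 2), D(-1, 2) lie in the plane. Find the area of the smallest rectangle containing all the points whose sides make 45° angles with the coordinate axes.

In coordinates u = x + y, v = x − y the rectangle is axis-aligned; the map (x,y)→(u,v) scales areas by 2.
u-values: -1, 4, -2, 1; range = 4 − (-2) = 6.
v-values: -7, 0, -6, -3; range = 0 − (-7) = 7.
Area = (6 × 7) / 2 = 21.

21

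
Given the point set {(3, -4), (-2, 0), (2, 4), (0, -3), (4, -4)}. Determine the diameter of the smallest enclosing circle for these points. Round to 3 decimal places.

The minimum enclosing circle of a finite set is fixed by two of the points (as a diameter) or three (as a circumcircle).
The minimum enclosing circle is determined by three boundary points: (-2, 0), (2, 4), (4, -4).
Their circumcentre is (2.2, -0.2) with r² = 17.68.
The farthest remaining point (3, -4) is at distance² 15.08 ≤ 17.68.
Diameter = 2r = 2√(17.68) ≈ 8.410.

8.410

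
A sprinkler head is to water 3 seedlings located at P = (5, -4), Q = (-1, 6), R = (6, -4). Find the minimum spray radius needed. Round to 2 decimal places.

6.10

Side lengths²: PQ² = 136, PR² = 1, QR² = 149.
Since QR² = 149 ≥ 136 + 1 = 137, the angle opposite QR is not acute, so the smallest enclosing circle has QR as diameter.
Centre = midpoint of QR = (2.5, 1), r² = 149/4 = 37.25.
r = √(37.25) ≈ 6.10.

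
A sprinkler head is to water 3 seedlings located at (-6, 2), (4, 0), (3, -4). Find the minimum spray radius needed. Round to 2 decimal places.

5.41

Call the three points A, B, C in the order given.
Side lengths²: AB² = 104, AC² = 117, BC² = 17.
Since AC² = 117 < 104 + 17 = 121, the triangle is acute, so the smallest enclosing circle is the circumcircle.
Circumcentre = (-19/14, -11/14), r² = 2873/98.
r = √(2873/98) ≈ 5.41.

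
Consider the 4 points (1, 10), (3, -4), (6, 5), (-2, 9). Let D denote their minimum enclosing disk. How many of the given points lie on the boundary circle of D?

3

The minimum enclosing circle of a finite set is fixed by two of the points (as a diameter) or three (as a circumcircle).
The minimum enclosing circle is determined by three boundary points: (1, 10), (3, -4), (-2, 9).
Their circumcentre is (37/22, 65/22) with r² = 12125/242.
The farthest remaining point (6, 5) is at distance² 5525/242 ≤ 12125/242.
The points at distance exactly r from the centre are (1, 10), (3, -4), (-2, 9) — 3 points.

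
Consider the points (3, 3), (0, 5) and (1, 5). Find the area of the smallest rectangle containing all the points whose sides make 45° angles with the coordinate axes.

In coordinates u = x + y, v = x − y the rectangle is axis-aligned; the map (x,y)→(u,v) scales areas by 2.
u-values: 6, 5, 6; range = 6 − 5 = 1.
v-values: 0, -5, -4; range = 0 − (-5) = 5.
Area = (1 × 5) / 2 = 2.5.

2.5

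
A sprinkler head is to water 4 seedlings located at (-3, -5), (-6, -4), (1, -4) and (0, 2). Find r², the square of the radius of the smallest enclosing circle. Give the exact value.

18.5

The minimum enclosing circle is determined by three boundary points: (-6, -4), (1, -4), (0, 2).
Their circumcentre is (-2.5, -1.5) with r² = 18.5.
The farthest remaining point (-3, -5) is at distance² 12.5 ≤ 18.5.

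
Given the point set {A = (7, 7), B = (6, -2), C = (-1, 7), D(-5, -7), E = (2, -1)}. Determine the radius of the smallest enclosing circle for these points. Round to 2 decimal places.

9.22

A smallest enclosing disk is always determined by at most three of the input points on its boundary.
The farthest pair is A–D with squared distance 340. The circle on this segment as diameter has centre (1, 0) and r² = 340/4 = 85.
Check B: distance² to centre = 29 ≤ 85, so it lies inside.
All remaining points lie in this disk, and no smaller disk contains both endpoints, so this is the minimum enclosing circle.
r = √85 ≈ 9.22.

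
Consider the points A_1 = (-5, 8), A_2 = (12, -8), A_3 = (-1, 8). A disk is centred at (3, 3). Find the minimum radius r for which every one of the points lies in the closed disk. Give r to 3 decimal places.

The required radius is the distance from (3, 3) to the farthest point.
Squared distances: 89, 202, 41.
Maximum is 202, attained at A_2.
r = √202 ≈ 14.213.

14.213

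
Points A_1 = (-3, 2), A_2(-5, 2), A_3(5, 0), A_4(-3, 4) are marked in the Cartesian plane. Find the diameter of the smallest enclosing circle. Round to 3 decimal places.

10.198

A smallest enclosing disk is always determined by at most three of the input points on its boundary.
The farthest pair is A_2–A_3 with squared distance 104. The circle on this segment as diameter has centre (0, 1) and r² = 104/4 = 26.
Check A_1: distance² to centre = 10 ≤ 26, so it lies inside.
All remaining points lie in this disk, and no smaller disk contains both endpoints, so this is the minimum enclosing circle.
Diameter = 2r = 2√26 ≈ 10.198.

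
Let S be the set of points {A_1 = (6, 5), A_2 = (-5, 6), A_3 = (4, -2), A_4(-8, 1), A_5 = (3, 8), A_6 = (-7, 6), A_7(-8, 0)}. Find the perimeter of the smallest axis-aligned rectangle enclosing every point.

48

Width = max x − min x = 6 − (-8) = 14.
Height = max y − min y = 8 − (-2) = 10.
Perimeter = 2(14 + 10) = 48.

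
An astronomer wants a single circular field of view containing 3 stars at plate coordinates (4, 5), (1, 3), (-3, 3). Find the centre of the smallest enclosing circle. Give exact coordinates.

Call the three points A, B, C in the order given.
Side lengths²: AB² = 13, AC² = 53, BC² = 16.
Since AC² = 53 ≥ 16 + 13 = 29, the angle opposite AC is not acute, so the smallest enclosing circle has AC as diameter.
Centre = midpoint of AC = (0.5, 4), r² = 53/4 = 13.25.
Centre = (0.5, 4).

(0.5, 4)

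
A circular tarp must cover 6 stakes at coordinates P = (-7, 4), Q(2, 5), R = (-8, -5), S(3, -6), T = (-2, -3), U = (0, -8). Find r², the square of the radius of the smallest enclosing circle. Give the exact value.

The minimum enclosing circle of a finite set is fixed by two of the points (as a diameter) or three (as a circumcircle).
The minimum enclosing circle is determined by three boundary points: Q, R, U.
Their circumcentre is (-43/22, -23/22) with r² = 12629/242.
The farthest remaining point P is at distance² 12321/242 ≤ 12629/242.

12629/242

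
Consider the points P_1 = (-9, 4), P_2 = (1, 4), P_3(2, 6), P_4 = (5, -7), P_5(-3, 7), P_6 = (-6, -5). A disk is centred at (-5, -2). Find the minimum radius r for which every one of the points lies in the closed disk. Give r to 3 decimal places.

The required radius is the distance from (-5, -2) to the farthest point.
Squared distances: 52, 72, 113, 125, 85, 10.
Maximum is 125, attained at P_4.
r = √125 ≈ 11.180.

11.180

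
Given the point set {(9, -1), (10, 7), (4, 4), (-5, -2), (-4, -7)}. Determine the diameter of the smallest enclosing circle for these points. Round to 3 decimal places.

19.799

The farthest pair is (10, 7)–(-4, -7) with squared distance 392. The circle on this segment as diameter has centre (3, 0) and r² = 392/4 = 98.
Check (9, -1): distance² to centre = 37 ≤ 98, so it lies inside.
All remaining points lie in this disk, and no smaller disk contains both endpoints, so this is the minimum enclosing circle.
Diameter = 2r = 2√98 ≈ 19.799.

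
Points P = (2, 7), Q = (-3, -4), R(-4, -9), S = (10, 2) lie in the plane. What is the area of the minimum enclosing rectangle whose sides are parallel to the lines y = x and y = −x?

162.5

In coordinates u = x + y, v = x − y the rectangle is axis-aligned; the map (x,y)→(u,v) scales areas by 2.
u-values: 9, -7, -13, 12; range = 12 − (-13) = 25.
v-values: -5, 1, 5, 8; range = 8 − (-5) = 13.
Area = (25 × 13) / 2 = 162.5.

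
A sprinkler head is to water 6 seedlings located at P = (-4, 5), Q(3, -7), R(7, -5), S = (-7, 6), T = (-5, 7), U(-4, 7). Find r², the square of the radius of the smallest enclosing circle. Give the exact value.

79.25

The minimum enclosing circle of a finite set is fixed by two of the points (as a diameter) or three (as a circumcircle).
The farthest pair is R–S with squared distance 317. The circle on this segment as diameter has centre (0, 0.5) and r² = 317/4 = 79.25.
Check P: distance² to centre = 36.25 ≤ 79.25, so it lies inside.
All remaining points lie in this disk, and no smaller disk contains both endpoints, so this is the minimum enclosing circle.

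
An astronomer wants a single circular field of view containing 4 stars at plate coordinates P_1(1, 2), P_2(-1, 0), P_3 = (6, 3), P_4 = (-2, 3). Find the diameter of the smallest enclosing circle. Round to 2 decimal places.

The minimum enclosing circle of a finite set is fixed by two of the points (as a diameter) or three (as a circumcircle).
The minimum enclosing circle is determined by three boundary points: P_2, P_3, P_4.
Their circumcentre is (2, 8/3) with r² = 145/9.
The farthest remaining point P_1 is at distance² 13/9 ≤ 145/9.
Diameter = 2r = 2√(145/9) ≈ 8.03.

8.03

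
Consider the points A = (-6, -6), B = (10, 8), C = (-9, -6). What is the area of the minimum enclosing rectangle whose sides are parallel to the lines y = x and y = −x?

82.5

In coordinates u = x + y, v = x − y the rectangle is axis-aligned; the map (x,y)→(u,v) scales areas by 2.
u-values: -12, 18, -15; range = 18 − (-15) = 33.
v-values: 0, 2, -3; range = 2 − (-3) = 5.
Area = (33 × 5) / 2 = 82.5.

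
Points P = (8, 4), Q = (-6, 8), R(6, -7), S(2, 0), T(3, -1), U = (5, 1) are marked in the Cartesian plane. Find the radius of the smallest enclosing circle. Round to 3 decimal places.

The farthest pair is Q–R with squared distance 369. The circle on this segment as diameter has centre (0, 0.5) and r² = 369/4 = 92.25.
Check P: distance² to centre = 76.25 ≤ 92.25, so it lies inside.
All remaining points lie in this disk, and no smaller disk contains both endpoints, so this is the minimum enclosing circle.
r = √(92.25) ≈ 9.605.

9.605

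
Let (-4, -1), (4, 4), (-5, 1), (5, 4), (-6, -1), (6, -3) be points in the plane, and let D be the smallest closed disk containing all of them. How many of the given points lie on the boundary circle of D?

3

By Welzl's lemma the MEC is supported by two points (diametrically opposite) or three points (on a circumcircle).
The minimum enclosing circle is determined by three boundary points: (5, 4), (-6, -1), (6, -3).
Their circumcentre is (12/41, -10/41) with r² = 67525/1681.
The farthest remaining point (4, 4) is at distance² 53380/1681 ≤ 67525/1681.
The points at distance exactly r from the centre are (5, 4), (-6, -1), (6, -3) — 3 points.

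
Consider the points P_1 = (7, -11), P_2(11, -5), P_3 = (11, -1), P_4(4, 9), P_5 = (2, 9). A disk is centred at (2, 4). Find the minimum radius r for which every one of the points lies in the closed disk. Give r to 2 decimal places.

The required radius is the distance from (2, 4) to the farthest point.
Squared distances: 250, 162, 106, 29, 25.
Maximum is 250, attained at P_1.
r = √250 ≈ 15.81.

15.81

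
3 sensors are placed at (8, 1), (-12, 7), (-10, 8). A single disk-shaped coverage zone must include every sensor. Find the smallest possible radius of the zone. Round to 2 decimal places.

10.44

Call the three points A, B, C in the order given.
Side lengths²: AB² = 436, AC² = 373, BC² = 5.
Since AB² = 436 ≥ 373 + 5 = 378, the angle opposite AB is not acute, so the smallest enclosing circle has AB as diameter.
Centre = midpoint of AB = (-2, 4), r² = 436/4 = 109.
r = √109 ≈ 10.44.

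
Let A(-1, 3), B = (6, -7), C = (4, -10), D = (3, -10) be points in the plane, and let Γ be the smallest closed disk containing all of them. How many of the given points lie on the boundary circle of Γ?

2

The farthest pair is A–C with squared distance 194. The circle on this segment as diameter has centre (1.5, -3.5) and r² = 194/4 = 48.5.
Check B: distance² to centre = 32.5 ≤ 48.5, so it lies inside.
All remaining points lie in this disk, and no smaller disk contains both endpoints, so this is the minimum enclosing circle.
The points at distance exactly r from the centre are A, C — 2 points.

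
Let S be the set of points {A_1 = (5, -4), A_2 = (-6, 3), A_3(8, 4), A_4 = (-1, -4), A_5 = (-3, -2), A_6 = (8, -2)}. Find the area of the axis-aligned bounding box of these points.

112

x ranges over [-6, 8], width 14.
y ranges over [-4, 4], height 8.
Area = 14 × 8 = 112.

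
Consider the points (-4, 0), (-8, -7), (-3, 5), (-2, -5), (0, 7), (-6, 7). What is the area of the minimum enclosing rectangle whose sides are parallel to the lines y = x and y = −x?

176

In coordinates u = x + y, v = x − y the rectangle is axis-aligned; the map (x,y)→(u,v) scales areas by 2.
u-values: -4, -15, 2, -7, 7, 1; range = 7 − (-15) = 22.
v-values: -4, -1, -8, 3, -7, -13; range = 3 − (-13) = 16.
Area = (22 × 16) / 2 = 176.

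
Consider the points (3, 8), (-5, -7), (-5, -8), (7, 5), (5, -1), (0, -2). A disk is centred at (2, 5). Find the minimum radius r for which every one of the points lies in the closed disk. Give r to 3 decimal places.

14.765

The required radius is the distance from (2, 5) to the farthest point.
Squared distances: 10, 193, 218, 25, 45, 53.
Maximum is 218, attained at (-5, -8).
r = √218 ≈ 14.765.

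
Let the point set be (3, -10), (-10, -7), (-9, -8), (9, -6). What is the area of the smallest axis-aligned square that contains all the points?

361

The bounding box has width 19 and height 4.
An axis-aligned square enclosing the set must have side ≥ max(width, height).
So the minimum side is max(19, 4) = 19.
Area = 19² = 361.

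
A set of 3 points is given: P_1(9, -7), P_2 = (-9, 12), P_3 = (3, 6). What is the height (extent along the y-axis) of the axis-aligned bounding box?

max y = 12, min y = -7, so height = 19.

19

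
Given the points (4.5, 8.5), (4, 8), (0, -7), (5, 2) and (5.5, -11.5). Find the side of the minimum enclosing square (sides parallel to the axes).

20

The bounding box has width 5.5 and height 20.
An axis-aligned square enclosing the set must have side ≥ max(width, height).
So the minimum side is max(5.5, 20) = 20.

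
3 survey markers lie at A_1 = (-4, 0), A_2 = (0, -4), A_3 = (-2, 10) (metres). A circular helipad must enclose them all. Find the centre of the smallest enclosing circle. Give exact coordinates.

Side lengths²: A_1A_2² = 32, A_1A_3² = 104, A_2A_3² = 200.
Since A_2A_3² = 200 ≥ 104 + 32 = 136, the angle opposite A_2A_3 is not acute, so the smallest enclosing circle has A_2A_3 as diameter.
Centre = midpoint of A_2A_3 = (-1, 3), r² = 200/4 = 50.
Centre = (-1, 3).

(-1, 3)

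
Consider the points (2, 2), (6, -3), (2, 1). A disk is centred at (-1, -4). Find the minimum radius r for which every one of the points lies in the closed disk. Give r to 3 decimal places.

The required radius is the distance from (-1, -4) to the farthest point.
Squared distances: 45, 50, 34.
Maximum is 50, attained at (6, -3).
r = √50 ≈ 7.071.

7.071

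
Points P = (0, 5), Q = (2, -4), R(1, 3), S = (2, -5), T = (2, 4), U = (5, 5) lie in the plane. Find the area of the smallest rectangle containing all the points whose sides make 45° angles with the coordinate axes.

78

In coordinates u = x + y, v = x − y the rectangle is axis-aligned; the map (x,y)→(u,v) scales areas by 2.
u-values: 5, -2, 4, -3, 6, 10; range = 10 − (-3) = 13.
v-values: -5, 6, -2, 7, -2, 0; range = 7 − (-5) = 12.
Area = (13 × 12) / 2 = 78.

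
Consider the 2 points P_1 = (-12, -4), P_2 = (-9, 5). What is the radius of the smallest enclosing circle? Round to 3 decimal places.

4.743

The smallest circle enclosing two points has them as diameter endpoints.
Centre = midpoint = (-10.5, 0.5); r² = |P_1P_2|²/4 = 90/4 = 22.5.
r = √(22.5) ≈ 4.743.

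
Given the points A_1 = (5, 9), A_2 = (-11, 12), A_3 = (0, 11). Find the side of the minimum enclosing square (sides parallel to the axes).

16

The bounding box has width 16 and height 3.
An axis-aligned square enclosing the set must have side ≥ max(width, height).
So the minimum side is max(16, 3) = 16.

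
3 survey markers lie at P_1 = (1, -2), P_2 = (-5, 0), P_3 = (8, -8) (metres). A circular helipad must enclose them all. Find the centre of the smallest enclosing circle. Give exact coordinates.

Side lengths²: P_1P_2² = 40, P_1P_3² = 85, P_2P_3² = 233.
Since P_2P_3² = 233 ≥ 85 + 40 = 125, the angle opposite P_2P_3 is not acute, so the smallest enclosing circle has P_2P_3 as diameter.
Centre = midpoint of P_2P_3 = (1.5, -4), r² = 233/4 = 58.25.
Centre = (1.5, -4).

(1.5, -4)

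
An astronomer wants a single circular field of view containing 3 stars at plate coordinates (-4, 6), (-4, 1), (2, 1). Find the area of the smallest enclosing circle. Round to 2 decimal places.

Call the three points A, B, C in the order given.
Side lengths²: AB² = 25, AC² = 61, BC² = 36.
Since AC² = 61 ≥ 36 + 25 = 61, the angle opposite AC is not acute, so the smallest enclosing circle has AC as diameter.
Centre = midpoint of AC = (-1, 3.5), r² = 61/4 = 15.25.
Area = π·r² = π·15.25 ≈ 47.91.

47.91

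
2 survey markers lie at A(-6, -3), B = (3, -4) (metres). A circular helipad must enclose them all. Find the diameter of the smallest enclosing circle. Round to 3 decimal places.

9.055

The smallest circle enclosing two points has them as diameter endpoints.
Centre = midpoint = (-1.5, -3.5); r² = |AB|²/4 = 82/4 = 20.5.
Diameter = 2r = 2√(20.5) ≈ 9.055.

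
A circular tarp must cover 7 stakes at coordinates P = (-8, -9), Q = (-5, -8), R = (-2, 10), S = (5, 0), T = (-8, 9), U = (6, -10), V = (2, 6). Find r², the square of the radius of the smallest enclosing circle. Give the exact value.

139.25

A smallest enclosing disk is always determined by at most three of the input points on its boundary.
The farthest pair is T–U with squared distance 557. The circle on this segment as diameter has centre (-1, -0.5) and r² = 557/4 = 139.25.
Check P: distance² to centre = 121.25 ≤ 139.25, so it lies inside.
All remaining points lie in this disk, and no smaller disk contains both endpoints, so this is the minimum enclosing circle.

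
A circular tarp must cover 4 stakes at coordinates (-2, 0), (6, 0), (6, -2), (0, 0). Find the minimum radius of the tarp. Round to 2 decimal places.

The farthest pair is (-2, 0)–(6, -2) with squared distance 68. The circle on this segment as diameter has centre (2, -1) and r² = 68/4 = 17.
Check (6, 0): distance² to centre = 17 ≤ 17, so it lies inside.
All remaining points lie in this disk, and no smaller disk contains both endpoints, so this is the minimum enclosing circle.
r = √17 ≈ 4.12.

4.12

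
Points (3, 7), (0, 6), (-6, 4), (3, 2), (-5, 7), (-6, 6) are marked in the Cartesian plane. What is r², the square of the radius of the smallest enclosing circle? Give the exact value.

3977/162

The minimum enclosing circle of a finite set is fixed by two of the points (as a diameter) or three (as a circumcircle).
The minimum enclosing circle is determined by three boundary points: (3, 7), (3, 2), (-6, 6).
Their circumcentre is (-23/18, 4.5) with r² = 3977/162.
The farthest remaining point (-6, 4) is at distance² 3653/162 ≤ 3977/162.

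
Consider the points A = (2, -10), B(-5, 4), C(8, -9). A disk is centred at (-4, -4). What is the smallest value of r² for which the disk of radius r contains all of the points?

169

The required radius is the distance from (-4, -4) to the farthest point.
Squared distances: 72, 65, 169.
Maximum is 169, attained at C.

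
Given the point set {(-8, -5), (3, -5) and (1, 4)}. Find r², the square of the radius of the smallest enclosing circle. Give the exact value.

Call the three points A, B, C in the order given.
Side lengths²: AB² = 121, AC² = 162, BC² = 85.
Since AC² = 162 < 121 + 85 = 206, the triangle is acute, so the smallest enclosing circle is the circumcircle.
Circumcentre = (-2.5, -1.5), r² = 42.5.

42.5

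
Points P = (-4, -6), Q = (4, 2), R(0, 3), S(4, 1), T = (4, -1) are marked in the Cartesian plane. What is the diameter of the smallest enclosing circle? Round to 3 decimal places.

The minimum enclosing circle of a finite set is fixed by two of the points (as a diameter) or three (as a circumcircle).
The farthest pair is P–Q with squared distance 128. The circle on this segment as diameter has centre (0, -2) and r² = 128/4 = 32.
Check R: distance² to centre = 25 ≤ 32, so it lies inside.
All remaining points lie in this disk, and no smaller disk contains both endpoints, so this is the minimum enclosing circle.
Diameter = 2r = 2√32 ≈ 11.314.

11.314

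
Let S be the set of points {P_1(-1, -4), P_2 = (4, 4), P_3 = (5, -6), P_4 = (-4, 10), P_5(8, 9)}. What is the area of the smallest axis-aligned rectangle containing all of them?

x ranges over [-4, 8], width 12.
y ranges over [-6, 10], height 16.
Area = 12 × 16 = 192.

192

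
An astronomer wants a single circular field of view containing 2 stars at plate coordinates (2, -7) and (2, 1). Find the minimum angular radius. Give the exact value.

4

The smallest circle enclosing two points has them as diameter endpoints.
Centre = midpoint = (2, -3); r² = |(2, -7)−(2, 1)|²/4 = 64/4 = 16.
r = √16 = 4.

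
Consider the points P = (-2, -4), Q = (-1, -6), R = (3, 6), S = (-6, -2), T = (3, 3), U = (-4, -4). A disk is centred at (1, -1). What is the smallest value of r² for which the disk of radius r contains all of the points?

53

The required radius is the distance from (1, -1) to the farthest point.
Squared distances: 18, 29, 53, 50, 20, 34.
Maximum is 53, attained at R.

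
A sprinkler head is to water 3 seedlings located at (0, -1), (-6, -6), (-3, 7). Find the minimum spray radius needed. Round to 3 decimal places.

Call the three points A, B, C in the order given.
Side lengths²: AB² = 61, AC² = 73, BC² = 178.
Since BC² = 178 ≥ 73 + 61 = 134, the angle opposite BC is not acute, so the smallest enclosing circle has BC as diameter.
Centre = midpoint of BC = (-4.5, 0.5), r² = 178/4 = 44.5.
r = √(44.5) ≈ 6.671.

6.671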